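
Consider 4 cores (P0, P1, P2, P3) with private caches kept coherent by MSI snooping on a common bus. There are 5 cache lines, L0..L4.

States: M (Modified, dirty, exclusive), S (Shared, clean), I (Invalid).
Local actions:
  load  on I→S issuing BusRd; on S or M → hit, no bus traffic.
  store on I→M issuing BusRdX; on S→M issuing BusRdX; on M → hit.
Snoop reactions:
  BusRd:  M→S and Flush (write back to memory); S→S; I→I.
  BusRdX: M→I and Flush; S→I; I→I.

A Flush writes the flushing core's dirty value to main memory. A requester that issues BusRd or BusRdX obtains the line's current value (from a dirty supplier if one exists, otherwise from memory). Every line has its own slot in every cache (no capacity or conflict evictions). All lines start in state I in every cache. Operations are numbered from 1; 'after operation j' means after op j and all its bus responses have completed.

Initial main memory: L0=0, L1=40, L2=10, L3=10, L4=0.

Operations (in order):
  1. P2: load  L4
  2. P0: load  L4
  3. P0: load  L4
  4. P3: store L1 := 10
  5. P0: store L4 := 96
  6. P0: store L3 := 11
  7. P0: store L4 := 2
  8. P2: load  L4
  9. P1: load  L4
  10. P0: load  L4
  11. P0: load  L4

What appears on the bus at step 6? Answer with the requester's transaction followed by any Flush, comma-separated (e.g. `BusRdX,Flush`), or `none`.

  op1 P2: load  L4 → I/I/S/I on L4; bus BusRd; mem=0
  op2 P0: load  L4 → S/I/S/I on L4; bus BusRd; mem=0
  op3 P0: load  L4 → S/I/S/I on L4; bus (none); mem=0
  op4 P3: store L1 := 10 → I/I/I/M on L1; bus BusRdX; mem=40
  op5 P0: store L4 := 96 → M/I/I/I on L4; bus BusRdX; mem=0
  op6 P0: store L3 := 11 → M/I/I/I on L3; bus BusRdX; mem=10
  op7 P0: store L4 := 2 → M/I/I/I on L4; bus (none); mem=0
  op8 P2: load  L4 → S/I/S/I on L4; bus BusRd Flush; mem=2
  op9 P1: load  L4 → S/S/S/I on L4; bus BusRd; mem=2
  op10 P0: load  L4 → S/S/S/I on L4; bus (none); mem=2
  op11 P0: load  L4 → S/S/S/I on L4; bus (none); mem=2

bus = BusRdX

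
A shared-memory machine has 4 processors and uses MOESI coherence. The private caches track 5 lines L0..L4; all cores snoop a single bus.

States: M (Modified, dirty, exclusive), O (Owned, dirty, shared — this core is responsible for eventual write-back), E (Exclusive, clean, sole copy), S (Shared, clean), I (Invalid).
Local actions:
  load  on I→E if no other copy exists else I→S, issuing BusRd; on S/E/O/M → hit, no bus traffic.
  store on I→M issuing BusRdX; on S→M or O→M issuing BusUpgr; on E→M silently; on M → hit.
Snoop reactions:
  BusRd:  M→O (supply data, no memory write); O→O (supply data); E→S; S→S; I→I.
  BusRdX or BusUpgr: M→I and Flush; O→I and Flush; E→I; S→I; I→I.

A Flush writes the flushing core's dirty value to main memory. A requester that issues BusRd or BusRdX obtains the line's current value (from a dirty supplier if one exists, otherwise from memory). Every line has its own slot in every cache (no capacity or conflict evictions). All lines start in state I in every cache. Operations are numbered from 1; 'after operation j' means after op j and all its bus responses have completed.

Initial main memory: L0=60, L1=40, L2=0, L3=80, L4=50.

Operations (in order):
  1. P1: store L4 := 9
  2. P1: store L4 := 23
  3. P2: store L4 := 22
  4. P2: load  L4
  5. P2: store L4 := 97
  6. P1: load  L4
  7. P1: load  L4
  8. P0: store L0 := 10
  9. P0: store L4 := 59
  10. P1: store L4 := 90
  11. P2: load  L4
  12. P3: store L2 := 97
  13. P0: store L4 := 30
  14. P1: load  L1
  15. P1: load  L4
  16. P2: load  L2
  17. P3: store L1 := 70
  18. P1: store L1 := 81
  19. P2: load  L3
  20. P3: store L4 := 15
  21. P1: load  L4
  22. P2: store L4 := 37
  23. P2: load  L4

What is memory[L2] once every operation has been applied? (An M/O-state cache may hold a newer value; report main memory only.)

step 1: P1: store L4 := 9  ⟶  IMII  (L4)  txn=BusRdX  M[L4]=50
step 2: P1: store L4 := 23  ⟶  IMII  (L4)  txn=∅  M[L4]=50
step 3: P2: store L4 := 22  ⟶  IIMI  (L4)  txn=BusRdX+Flush  M[L4]=23
step 4: P2: load  L4  ⟶  IIMI  (L4)  txn=∅  M[L4]=23
step 5: P2: store L4 := 97  ⟶  IIMI  (L4)  txn=∅  M[L4]=23
step 6: P1: load  L4  ⟶  ISOI  (L4)  txn=BusRd  M[L4]=23
step 7: P1: load  L4  ⟶  ISOI  (L4)  txn=∅  M[L4]=23
step 8: P0: store L0 := 10  ⟶  MIII  (L0)  txn=BusRdX  M[L0]=60
step 9: P0: store L4 := 59  ⟶  MIII  (L4)  txn=BusRdX+Flush  M[L4]=97
step 10: P1: store L4 := 90  ⟶  IMII  (L4)  txn=BusRdX+Flush  M[L4]=59
step 11: P2: load  L4  ⟶  IOSI  (L4)  txn=BusRd  M[L4]=59
step 12: P3: store L2 := 97  ⟶  IIIM  (L2)  txn=BusRdX  M[L2]=0
step 13: P0: store L4 := 30  ⟶  MIII  (L4)  txn=BusRdX+Flush  M[L4]=90
step 14: P1: load  L1  ⟶  IEII  (L1)  txn=BusRd  M[L1]=40
step 15: P1: load  L4  ⟶  OSII  (L4)  txn=BusRd  M[L4]=90
step 16: P2: load  L2  ⟶  IISO  (L2)  txn=BusRd  M[L2]=0
step 17: P3: store L1 := 70  ⟶  IIIM  (L1)  txn=BusRdX  M[L1]=40
step 18: P1: store L1 := 81  ⟶  IMII  (L1)  txn=BusRdX+Flush  M[L1]=70
step 19: P2: load  L3  ⟶  IIEI  (L3)  txn=BusRd  M[L3]=80
step 20: P3: store L4 := 15  ⟶  IIIM  (L4)  txn=BusRdX+Flush  M[L4]=30
step 21: P1: load  L4  ⟶  ISIO  (L4)  txn=BusRd  M[L4]=30
step 22: P2: store L4 := 37  ⟶  IIMI  (L4)  txn=BusRdX+Flush  M[L4]=15
step 23: P2: load  L4  ⟶  IIMI  (L4)  txn=∅  M[L4]=15

memory[L2] = 0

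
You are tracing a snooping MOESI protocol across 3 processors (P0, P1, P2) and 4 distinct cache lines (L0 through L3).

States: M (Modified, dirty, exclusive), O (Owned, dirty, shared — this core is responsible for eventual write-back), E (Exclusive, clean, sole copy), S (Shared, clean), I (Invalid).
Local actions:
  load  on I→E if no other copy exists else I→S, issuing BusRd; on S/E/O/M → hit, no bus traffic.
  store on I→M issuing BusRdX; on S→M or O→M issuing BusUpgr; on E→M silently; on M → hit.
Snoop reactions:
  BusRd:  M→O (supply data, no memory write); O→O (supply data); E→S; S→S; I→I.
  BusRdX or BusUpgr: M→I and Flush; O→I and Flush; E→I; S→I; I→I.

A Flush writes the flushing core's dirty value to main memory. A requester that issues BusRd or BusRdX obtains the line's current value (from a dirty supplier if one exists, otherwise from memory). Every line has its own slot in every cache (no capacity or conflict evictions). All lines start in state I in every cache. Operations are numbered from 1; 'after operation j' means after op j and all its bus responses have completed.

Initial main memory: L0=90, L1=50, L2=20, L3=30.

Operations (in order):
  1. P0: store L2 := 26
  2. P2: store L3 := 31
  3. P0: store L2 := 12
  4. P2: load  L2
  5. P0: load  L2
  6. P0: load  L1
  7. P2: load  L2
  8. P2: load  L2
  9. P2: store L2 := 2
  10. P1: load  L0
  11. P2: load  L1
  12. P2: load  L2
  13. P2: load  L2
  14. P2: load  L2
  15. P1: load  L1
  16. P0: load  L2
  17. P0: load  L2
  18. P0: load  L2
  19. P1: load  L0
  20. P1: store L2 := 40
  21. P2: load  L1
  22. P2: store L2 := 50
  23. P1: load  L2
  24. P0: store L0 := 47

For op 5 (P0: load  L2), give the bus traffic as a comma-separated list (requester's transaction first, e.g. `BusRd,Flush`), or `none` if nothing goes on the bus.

1. P0: store L2 := 26  bus=[BusRdX]  L2: P0=M P1=I P2=I  mem[L2]=20
2. P2: store L3 := 31  bus=[BusRdX]  L3: P0=I P1=I P2=M  mem[L3]=30
3. P0: store L2 := 12  bus=[-]  L2: P0=M P1=I P2=I  mem[L2]=20
4. P2: load  L2  bus=[BusRd]  L2: P0=O P1=I P2=S  mem[L2]=20
5. P0: load  L2  bus=[-]  L2: P0=O P1=I P2=S  mem[L2]=20
6. P0: load  L1  bus=[BusRd]  L1: P0=E P1=I P2=I  mem[L1]=50
7. P2: load  L2  bus=[-]  L2: P0=O P1=I P2=S  mem[L2]=20
8. P2: load  L2  bus=[-]  L2: P0=O P1=I P2=S  mem[L2]=20
9. P2: store L2 := 2  bus=[BusUpgr,Flush]  L2: P0=I P1=I P2=M  mem[L2]=12
10. P1: load  L0  bus=[BusRd]  L0: P0=I P1=E P2=I  mem[L0]=90
11. P2: load  L1  bus=[BusRd]  L1: P0=S P1=I P2=S  mem[L1]=50
12. P2: load  L2  bus=[-]  L2: P0=I P1=I P2=M  mem[L2]=12
13. P2: load  L2  bus=[-]  L2: P0=I P1=I P2=M  mem[L2]=12
14. P2: load  L2  bus=[-]  L2: P0=I P1=I P2=M  mem[L2]=12
15. P1: load  L1  bus=[BusRd]  L1: P0=S P1=S P2=S  mem[L1]=50
16. P0: load  L2  bus=[BusRd]  L2: P0=S P1=I P2=O  mem[L2]=12
17. P0: load  L2  bus=[-]  L2: P0=S P1=I P2=O  mem[L2]=12
18. P0: load  L2  bus=[-]  L2: P0=S P1=I P2=O  mem[L2]=12
19. P1: load  L0  bus=[-]  L0: P0=I P1=E P2=I  mem[L0]=90
20. P1: store L2 := 40  bus=[BusRdX,Flush]  L2: P0=I P1=M P2=I  mem[L2]=2
21. P2: load  L1  bus=[-]  L1: P0=S P1=S P2=S  mem[L1]=50
22. P2: store L2 := 50  bus=[BusRdX,Flush]  L2: P0=I P1=I P2=M  mem[L2]=40
23. P1: load  L2  bus=[BusRd]  L2: P0=I P1=S P2=O  mem[L2]=40
24. P0: store L0 := 47  bus=[BusRdX]  L0: P0=M P1=I P2=I  mem[L0]=90

bus = none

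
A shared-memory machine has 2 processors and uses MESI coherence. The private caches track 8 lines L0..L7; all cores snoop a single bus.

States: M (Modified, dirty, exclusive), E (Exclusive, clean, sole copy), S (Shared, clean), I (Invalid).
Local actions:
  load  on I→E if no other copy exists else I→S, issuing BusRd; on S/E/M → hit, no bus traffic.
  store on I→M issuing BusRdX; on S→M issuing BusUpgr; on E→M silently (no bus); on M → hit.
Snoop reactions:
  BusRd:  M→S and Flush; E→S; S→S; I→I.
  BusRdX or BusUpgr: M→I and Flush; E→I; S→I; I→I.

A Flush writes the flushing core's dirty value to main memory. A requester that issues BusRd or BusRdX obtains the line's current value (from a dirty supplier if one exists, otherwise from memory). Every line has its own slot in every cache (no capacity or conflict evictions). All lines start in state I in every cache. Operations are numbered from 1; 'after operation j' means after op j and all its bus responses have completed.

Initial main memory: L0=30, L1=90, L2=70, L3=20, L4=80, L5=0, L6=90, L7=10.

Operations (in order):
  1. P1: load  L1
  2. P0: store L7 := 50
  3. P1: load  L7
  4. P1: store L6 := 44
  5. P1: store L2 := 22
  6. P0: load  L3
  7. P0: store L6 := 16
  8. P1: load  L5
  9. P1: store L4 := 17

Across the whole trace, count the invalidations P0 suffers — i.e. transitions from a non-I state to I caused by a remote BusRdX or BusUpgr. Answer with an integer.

invalidations = 0

1. P1: load  L1  bus=[BusRd]  L1: P0=I P1=E  mem[L1]=90
2. P0: store L7 := 50  bus=[BusRdX]  L7: P0=M P1=I  mem[L7]=10
3. P1: load  L7  bus=[BusRd,Flush]  L7: P0=S P1=S  mem[L7]=50
4. P1: store L6 := 44  bus=[BusRdX]  L6: P0=I P1=M  mem[L6]=90
5. P1: store L2 := 22  bus=[BusRdX]  L2: P0=I P1=M  mem[L2]=70
6. P0: load  L3  bus=[BusRd]  L3: P0=E P1=I  mem[L3]=20
7. P0: store L6 := 16  bus=[BusRdX,Flush]  L6: P0=M P1=I  mem[L6]=44
8. P1: load  L5  bus=[BusRd]  L5: P0=I P1=E  mem[L5]=0
9. P1: store L4 := 17  bus=[BusRdX]  L4: P0=I P1=M  mem[L4]=80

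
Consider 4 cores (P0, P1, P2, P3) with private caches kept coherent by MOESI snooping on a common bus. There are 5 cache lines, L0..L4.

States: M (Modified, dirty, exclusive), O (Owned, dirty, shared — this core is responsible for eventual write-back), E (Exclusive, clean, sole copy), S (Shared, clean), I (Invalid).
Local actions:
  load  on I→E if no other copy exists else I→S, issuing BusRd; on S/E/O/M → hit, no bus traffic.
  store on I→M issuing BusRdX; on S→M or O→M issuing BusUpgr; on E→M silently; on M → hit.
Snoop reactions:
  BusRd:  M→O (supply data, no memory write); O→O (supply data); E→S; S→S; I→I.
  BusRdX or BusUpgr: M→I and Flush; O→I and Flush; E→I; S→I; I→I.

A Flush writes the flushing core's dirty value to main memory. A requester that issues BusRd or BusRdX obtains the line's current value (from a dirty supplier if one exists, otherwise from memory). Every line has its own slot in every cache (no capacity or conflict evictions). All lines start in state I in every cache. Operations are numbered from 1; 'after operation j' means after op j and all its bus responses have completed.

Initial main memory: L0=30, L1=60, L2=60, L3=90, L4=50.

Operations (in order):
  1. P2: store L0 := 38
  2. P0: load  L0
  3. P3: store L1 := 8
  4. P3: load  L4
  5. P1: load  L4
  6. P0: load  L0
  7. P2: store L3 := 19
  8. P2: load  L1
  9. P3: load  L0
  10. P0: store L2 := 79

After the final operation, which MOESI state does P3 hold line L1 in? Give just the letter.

[1] P2: store L0 := 38 | P0:I, P1:I, P2:M(38), P3:I | bus: BusRdX
[2] P0: load  L0 | P0:S(38), P1:I, P2:O(38), P3:I | bus: BusRd
[3] P3: store L1 := 8 | P0:I, P1:I, P2:I, P3:M(8) | bus: BusRdX
[4] P3: load  L4 | P0:I, P1:I, P2:I, P3:E(50) | bus: BusRd
[5] P1: load  L4 | P0:I, P1:S(50), P2:I, P3:S(50) | bus: BusRd
[6] P0: load  L0 | P0:S(38), P1:I, P2:O(38), P3:I | bus: none
[7] P2: store L3 := 19 | P0:I, P1:I, P2:M(19), P3:I | bus: BusRdX
[8] P2: load  L1 | P0:I, P1:I, P2:S(8), P3:O(8) | bus: BusRd
[9] P3: load  L0 | P0:S(38), P1:I, P2:O(38), P3:S(38) | bus: BusRd
[10] P0: store L2 := 79 | P0:M(79), P1:I, P2:I, P3:I | bus: BusRdX

state = O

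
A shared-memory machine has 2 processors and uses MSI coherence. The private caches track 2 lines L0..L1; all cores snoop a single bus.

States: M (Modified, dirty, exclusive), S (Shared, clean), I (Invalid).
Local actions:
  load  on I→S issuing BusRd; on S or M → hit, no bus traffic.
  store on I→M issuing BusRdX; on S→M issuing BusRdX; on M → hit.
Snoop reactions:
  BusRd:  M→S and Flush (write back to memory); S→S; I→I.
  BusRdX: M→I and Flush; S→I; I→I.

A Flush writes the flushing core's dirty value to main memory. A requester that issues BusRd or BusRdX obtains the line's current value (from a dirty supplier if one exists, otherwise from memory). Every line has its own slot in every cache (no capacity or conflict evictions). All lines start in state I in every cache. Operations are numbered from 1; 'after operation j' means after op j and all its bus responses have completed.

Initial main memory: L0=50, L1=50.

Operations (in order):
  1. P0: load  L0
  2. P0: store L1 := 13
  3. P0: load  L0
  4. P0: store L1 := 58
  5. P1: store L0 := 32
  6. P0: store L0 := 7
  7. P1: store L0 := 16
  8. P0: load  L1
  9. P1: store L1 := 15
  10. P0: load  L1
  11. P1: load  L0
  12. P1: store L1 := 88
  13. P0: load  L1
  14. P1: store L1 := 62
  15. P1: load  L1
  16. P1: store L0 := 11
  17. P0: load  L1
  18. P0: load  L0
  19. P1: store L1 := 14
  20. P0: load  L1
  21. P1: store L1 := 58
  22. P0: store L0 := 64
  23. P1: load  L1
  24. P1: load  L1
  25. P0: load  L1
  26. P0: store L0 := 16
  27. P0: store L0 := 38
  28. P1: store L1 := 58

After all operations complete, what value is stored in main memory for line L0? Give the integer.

  op1 P0: load  L0 → S/I on L0; bus BusRd; mem=50
  op2 P0: store L1 := 13 → M/I on L1; bus BusRdX; mem=50
  op3 P0: load  L0 → S/I on L0; bus (none); mem=50
  op4 P0: store L1 := 58 → M/I on L1; bus (none); mem=50
  op5 P1: store L0 := 32 → I/M on L0; bus BusRdX; mem=50
  op6 P0: store L0 := 7 → M/I on L0; bus BusRdX Flush; mem=32
  op7 P1: store L0 := 16 → I/M on L0; bus BusRdX Flush; mem=7
  op8 P0: load  L1 → M/I on L1; bus (none); mem=50
  op9 P1: store L1 := 15 → I/M on L1; bus BusRdX Flush; mem=58
  op10 P0: load  L1 → S/S on L1; bus BusRd Flush; mem=15
  op11 P1: load  L0 → I/M on L0; bus (none); mem=7
  op12 P1: store L1 := 88 → I/M on L1; bus BusRdX; mem=15
  op13 P0: load  L1 → S/S on L1; bus BusRd Flush; mem=88
  op14 P1: store L1 := 62 → I/M on L1; bus BusRdX; mem=88
  op15 P1: load  L1 → I/M on L1; bus (none); mem=88
  op16 P1: store L0 := 11 → I/M on L0; bus (none); mem=7
  op17 P0: load  L1 → S/S on L1; bus BusRd Flush; mem=62
  op18 P0: load  L0 → S/S on L0; bus BusRd Flush; mem=11
  op19 P1: store L1 := 14 → I/M on L1; bus BusRdX; mem=62
  op20 P0: load  L1 → S/S on L1; bus BusRd Flush; mem=14
  op21 P1: store L1 := 58 → I/M on L1; bus BusRdX; mem=14
  op22 P0: store L0 := 64 → M/I on L0; bus BusRdX; mem=11
  op23 P1: load  L1 → I/M on L1; bus (none); mem=14
  op24 P1: load  L1 → I/M on L1; bus (none); mem=14
  op25 P0: load  L1 → S/S on L1; bus BusRd Flush; mem=58
  op26 P0: store L0 := 16 → M/I on L0; bus (none); mem=11
  op27 P0: store L0 := 38 → M/I on L0; bus (none); mem=11
  op28 P1: store L1 := 58 → I/M on L1; bus BusRdX; mem=58

memory[L0] = 11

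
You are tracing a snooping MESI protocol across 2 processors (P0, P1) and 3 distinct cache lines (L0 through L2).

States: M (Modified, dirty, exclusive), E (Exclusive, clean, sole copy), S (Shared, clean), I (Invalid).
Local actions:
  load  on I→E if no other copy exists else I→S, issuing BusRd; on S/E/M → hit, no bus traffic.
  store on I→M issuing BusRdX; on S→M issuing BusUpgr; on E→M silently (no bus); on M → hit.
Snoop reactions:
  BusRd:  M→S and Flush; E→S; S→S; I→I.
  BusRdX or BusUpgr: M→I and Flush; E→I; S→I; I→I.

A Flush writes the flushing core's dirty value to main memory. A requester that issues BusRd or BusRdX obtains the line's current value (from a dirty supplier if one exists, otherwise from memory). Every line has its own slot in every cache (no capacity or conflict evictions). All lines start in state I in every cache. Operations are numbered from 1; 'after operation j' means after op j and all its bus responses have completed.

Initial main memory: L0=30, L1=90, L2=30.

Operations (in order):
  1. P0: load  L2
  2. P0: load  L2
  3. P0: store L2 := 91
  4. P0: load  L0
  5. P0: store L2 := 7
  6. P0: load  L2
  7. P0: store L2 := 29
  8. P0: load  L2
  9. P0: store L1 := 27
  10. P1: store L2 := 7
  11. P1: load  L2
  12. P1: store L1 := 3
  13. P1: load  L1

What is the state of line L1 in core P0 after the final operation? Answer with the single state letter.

[1] P0: load  L2 | P0:E(30), P1:I | bus: BusRd
[2] P0: load  L2 | P0:E(30), P1:I | bus: none
[3] P0: store L2 := 91 | P0:M(91), P1:I | bus: none
[4] P0: load  L0 | P0:E(30), P1:I | bus: BusRd
[5] P0: store L2 := 7 | P0:M(7), P1:I | bus: none
[6] P0: load  L2 | P0:M(7), P1:I | bus: none
[7] P0: store L2 := 29 | P0:M(29), P1:I | bus: none
[8] P0: load  L2 | P0:M(29), P1:I | bus: none
[9] P0: store L1 := 27 | P0:M(27), P1:I | bus: BusRdX
[10] P1: store L2 := 7 | P0:I, P1:M(7) | bus: BusRdX,Flush
[11] P1: load  L2 | P0:I, P1:M(7) | bus: none
[12] P1: store L1 := 3 | P0:I, P1:M(3) | bus: BusRdX,Flush
[13] P1: load  L1 | P0:I, P1:M(3) | bus: none

state = I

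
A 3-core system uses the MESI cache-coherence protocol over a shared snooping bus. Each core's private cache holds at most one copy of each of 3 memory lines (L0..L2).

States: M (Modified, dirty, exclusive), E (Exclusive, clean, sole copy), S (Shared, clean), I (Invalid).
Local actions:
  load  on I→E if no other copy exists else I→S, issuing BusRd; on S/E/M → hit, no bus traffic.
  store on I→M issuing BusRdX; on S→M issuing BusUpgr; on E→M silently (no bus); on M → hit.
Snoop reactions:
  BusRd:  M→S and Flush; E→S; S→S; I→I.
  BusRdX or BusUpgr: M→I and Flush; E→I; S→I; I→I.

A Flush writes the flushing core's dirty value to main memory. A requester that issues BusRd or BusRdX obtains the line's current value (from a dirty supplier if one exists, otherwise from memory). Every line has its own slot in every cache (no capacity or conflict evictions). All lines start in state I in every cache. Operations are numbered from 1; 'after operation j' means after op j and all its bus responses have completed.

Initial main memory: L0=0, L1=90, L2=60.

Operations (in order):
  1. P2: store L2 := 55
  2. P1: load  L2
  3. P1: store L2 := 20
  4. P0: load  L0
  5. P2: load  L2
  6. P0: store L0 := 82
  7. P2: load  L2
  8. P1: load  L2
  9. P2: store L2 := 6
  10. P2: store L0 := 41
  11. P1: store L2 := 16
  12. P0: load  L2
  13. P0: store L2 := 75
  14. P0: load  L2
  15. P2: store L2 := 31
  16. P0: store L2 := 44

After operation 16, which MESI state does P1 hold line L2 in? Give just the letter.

[1] P2: store L2 := 55 | P0:I, P1:I, P2:M(55) | bus: BusRdX
[2] P1: load  L2 | P0:I, P1:S(55), P2:S(55) | bus: BusRd,Flush
[3] P1: store L2 := 20 | P0:I, P1:M(20), P2:I | bus: BusUpgr
[4] P0: load  L0 | P0:E(0), P1:I, P2:I | bus: BusRd
[5] P2: load  L2 | P0:I, P1:S(20), P2:S(20) | bus: BusRd,Flush
[6] P0: store L0 := 82 | P0:M(82), P1:I, P2:I | bus: none
[7] P2: load  L2 | P0:I, P1:S(20), P2:S(20) | bus: none
[8] P1: load  L2 | P0:I, P1:S(20), P2:S(20) | bus: none
[9] P2: store L2 := 6 | P0:I, P1:I, P2:M(6) | bus: BusUpgr
[10] P2: store L0 := 41 | P0:I, P1:I, P2:M(41) | bus: BusRdX,Flush
[11] P1: store L2 := 16 | P0:I, P1:M(16), P2:I | bus: BusRdX,Flush
[12] P0: load  L2 | P0:S(16), P1:S(16), P2:I | bus: BusRd,Flush
[13] P0: store L2 := 75 | P0:M(75), P1:I, P2:I | bus: BusUpgr
[14] P0: load  L2 | P0:M(75), P1:I, P2:I | bus: none
[15] P2: store L2 := 31 | P0:I, P1:I, P2:M(31) | bus: BusRdX,Flush
[16] P0: store L2 := 44 | P0:M(44), P1:I, P2:I | bus: BusRdX,Flush

state = I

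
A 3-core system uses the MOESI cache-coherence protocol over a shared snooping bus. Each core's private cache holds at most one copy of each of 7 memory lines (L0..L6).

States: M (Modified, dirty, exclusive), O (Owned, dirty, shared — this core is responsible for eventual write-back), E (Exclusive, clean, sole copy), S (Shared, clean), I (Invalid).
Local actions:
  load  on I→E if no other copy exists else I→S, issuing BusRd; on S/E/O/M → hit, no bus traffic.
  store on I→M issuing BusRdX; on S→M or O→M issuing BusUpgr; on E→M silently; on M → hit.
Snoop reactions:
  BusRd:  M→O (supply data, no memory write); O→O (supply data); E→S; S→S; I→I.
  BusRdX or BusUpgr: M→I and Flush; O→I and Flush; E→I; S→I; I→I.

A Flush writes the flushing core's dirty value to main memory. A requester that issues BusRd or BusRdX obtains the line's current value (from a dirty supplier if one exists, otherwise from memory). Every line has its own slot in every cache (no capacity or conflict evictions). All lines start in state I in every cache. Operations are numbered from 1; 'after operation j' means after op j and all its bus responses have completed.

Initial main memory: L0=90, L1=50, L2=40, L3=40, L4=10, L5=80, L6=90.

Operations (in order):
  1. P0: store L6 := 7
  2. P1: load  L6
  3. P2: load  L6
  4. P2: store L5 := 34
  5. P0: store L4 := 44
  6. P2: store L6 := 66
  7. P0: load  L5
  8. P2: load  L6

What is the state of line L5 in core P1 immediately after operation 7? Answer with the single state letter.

state = I

step 1: P0: store L6 := 7  ⟶  MII  (L6)  txn=BusRdX  M[L6]=90
step 2: P1: load  L6  ⟶  OSI  (L6)  txn=BusRd  M[L6]=90
step 3: P2: load  L6  ⟶  OSS  (L6)  txn=BusRd  M[L6]=90
step 4: P2: store L5 := 34  ⟶  IIM  (L5)  txn=BusRdX  M[L5]=80
step 5: P0: store L4 := 44  ⟶  MII  (L4)  txn=BusRdX  M[L4]=10
step 6: P2: store L6 := 66  ⟶  IIM  (L6)  txn=BusUpgr+Flush  M[L6]=7
step 7: P0: load  L5  ⟶  SIO  (L5)  txn=BusRd  M[L5]=80
step 8: P2: load  L6  ⟶  IIM  (L6)  txn=∅  M[L6]=7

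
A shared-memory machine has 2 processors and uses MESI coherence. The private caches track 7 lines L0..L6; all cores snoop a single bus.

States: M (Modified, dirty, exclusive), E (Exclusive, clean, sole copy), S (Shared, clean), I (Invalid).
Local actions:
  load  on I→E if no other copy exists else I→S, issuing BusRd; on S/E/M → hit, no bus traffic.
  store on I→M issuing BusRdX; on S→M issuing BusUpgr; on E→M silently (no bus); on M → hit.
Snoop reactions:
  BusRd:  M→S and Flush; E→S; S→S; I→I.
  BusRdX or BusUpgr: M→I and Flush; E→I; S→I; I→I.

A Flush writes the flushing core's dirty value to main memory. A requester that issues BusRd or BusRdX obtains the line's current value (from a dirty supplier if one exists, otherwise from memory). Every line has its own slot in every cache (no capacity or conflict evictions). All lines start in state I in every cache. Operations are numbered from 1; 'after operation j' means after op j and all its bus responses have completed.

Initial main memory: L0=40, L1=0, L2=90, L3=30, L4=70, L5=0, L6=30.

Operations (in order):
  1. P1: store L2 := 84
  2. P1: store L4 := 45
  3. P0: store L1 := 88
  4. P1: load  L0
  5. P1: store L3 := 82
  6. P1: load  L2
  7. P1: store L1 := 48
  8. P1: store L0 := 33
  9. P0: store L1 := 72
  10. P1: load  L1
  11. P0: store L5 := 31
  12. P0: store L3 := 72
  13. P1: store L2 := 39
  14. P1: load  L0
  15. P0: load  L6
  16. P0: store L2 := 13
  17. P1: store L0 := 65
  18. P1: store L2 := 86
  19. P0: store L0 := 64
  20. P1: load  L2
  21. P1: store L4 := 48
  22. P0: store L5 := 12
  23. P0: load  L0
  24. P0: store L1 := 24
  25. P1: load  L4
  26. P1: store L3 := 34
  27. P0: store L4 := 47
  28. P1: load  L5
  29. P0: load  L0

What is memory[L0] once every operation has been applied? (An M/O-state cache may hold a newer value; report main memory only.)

[1] P1: store L2 := 84 | P0:I, P1:M(84) | bus: BusRdX
[2] P1: store L4 := 45 | P0:I, P1:M(45) | bus: BusRdX
[3] P0: store L1 := 88 | P0:M(88), P1:I | bus: BusRdX
[4] P1: load  L0 | P0:I, P1:E(40) | bus: BusRd
[5] P1: store L3 := 82 | P0:I, P1:M(82) | bus: BusRdX
[6] P1: load  L2 | P0:I, P1:M(84) | bus: none
[7] P1: store L1 := 48 | P0:I, P1:M(48) | bus: BusRdX,Flush
[8] P1: store L0 := 33 | P0:I, P1:M(33) | bus: none
[9] P0: store L1 := 72 | P0:M(72), P1:I | bus: BusRdX,Flush
[10] P1: load  L1 | P0:S(72), P1:S(72) | bus: BusRd,Flush
[11] P0: store L5 := 31 | P0:M(31), P1:I | bus: BusRdX
[12] P0: store L3 := 72 | P0:M(72), P1:I | bus: BusRdX,Flush
[13] P1: store L2 := 39 | P0:I, P1:M(39) | bus: none
[14] P1: load  L0 | P0:I, P1:M(33) | bus: none
[15] P0: load  L6 | P0:E(30), P1:I | bus: BusRd
[16] P0: store L2 := 13 | P0:M(13), P1:I | bus: BusRdX,Flush
[17] P1: store L0 := 65 | P0:I, P1:M(65) | bus: none
[18] P1: store L2 := 86 | P0:I, P1:M(86) | bus: BusRdX,Flush
[19] P0: store L0 := 64 | P0:M(64), P1:I | bus: BusRdX,Flush
[20] P1: load  L2 | P0:I, P1:M(86) | bus: none
[21] P1: store L4 := 48 | P0:I, P1:M(48) | bus: none
[22] P0: store L5 := 12 | P0:M(12), P1:I | bus: none
[23] P0: load  L0 | P0:M(64), P1:I | bus: none
[24] P0: store L1 := 24 | P0:M(24), P1:I | bus: BusUpgr
[25] P1: load  L4 | P0:I, P1:M(48) | bus: none
[26] P1: store L3 := 34 | P0:I, P1:M(34) | bus: BusRdX,Flush
[27] P0: store L4 := 47 | P0:M(47), P1:I | bus: BusRdX,Flush
[28] P1: load  L5 | P0:S(12), P1:S(12) | bus: BusRd,Flush
[29] P0: load  L0 | P0:M(64), P1:I | bus: none

memory[L0] = 65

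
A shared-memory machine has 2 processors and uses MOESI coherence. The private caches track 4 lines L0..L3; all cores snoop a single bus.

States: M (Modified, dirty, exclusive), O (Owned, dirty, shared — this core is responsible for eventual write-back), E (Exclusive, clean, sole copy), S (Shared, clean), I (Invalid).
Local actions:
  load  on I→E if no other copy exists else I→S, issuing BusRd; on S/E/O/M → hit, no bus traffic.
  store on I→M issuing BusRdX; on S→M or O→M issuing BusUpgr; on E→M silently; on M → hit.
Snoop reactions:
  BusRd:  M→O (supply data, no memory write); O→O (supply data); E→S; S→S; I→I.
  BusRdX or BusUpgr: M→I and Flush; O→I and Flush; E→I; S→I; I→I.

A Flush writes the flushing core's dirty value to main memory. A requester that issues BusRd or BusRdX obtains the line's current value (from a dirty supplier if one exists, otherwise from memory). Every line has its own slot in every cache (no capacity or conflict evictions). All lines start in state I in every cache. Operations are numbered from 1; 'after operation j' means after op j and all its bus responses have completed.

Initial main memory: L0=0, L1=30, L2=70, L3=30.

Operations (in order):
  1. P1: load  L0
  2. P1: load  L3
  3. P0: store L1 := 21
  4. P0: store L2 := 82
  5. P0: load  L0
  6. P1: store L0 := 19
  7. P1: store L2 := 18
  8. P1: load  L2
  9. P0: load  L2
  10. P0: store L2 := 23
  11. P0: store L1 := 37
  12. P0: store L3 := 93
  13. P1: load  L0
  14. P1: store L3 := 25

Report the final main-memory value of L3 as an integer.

memory[L3] = 93

step 1: P1: load  L0  ⟶  IE  (L0)  txn=BusRd  M[L0]=0
step 2: P1: load  L3  ⟶  IE  (L3)  txn=BusRd  M[L3]=30
step 3: P0: store L1 := 21  ⟶  MI  (L1)  txn=BusRdX  M[L1]=30
step 4: P0: store L2 := 82  ⟶  MI  (L2)  txn=BusRdX  M[L2]=70
step 5: P0: load  L0  ⟶  SS  (L0)  txn=BusRd  M[L0]=0
step 6: P1: store L0 := 19  ⟶  IM  (L0)  txn=BusUpgr  M[L0]=0
step 7: P1: store L2 := 18  ⟶  IM  (L2)  txn=BusRdX+Flush  M[L2]=82
step 8: P1: load  L2  ⟶  IM  (L2)  txn=∅  M[L2]=82
step 9: P0: load  L2  ⟶  SO  (L2)  txn=BusRd  M[L2]=82
step 10: P0: store L2 := 23  ⟶  MI  (L2)  txn=BusUpgr+Flush  M[L2]=18
step 11: P0: store L1 := 37  ⟶  MI  (L1)  txn=∅  M[L1]=30
step 12: P0: store L3 := 93  ⟶  MI  (L3)  txn=BusRdX  M[L3]=30
step 13: P1: load  L0  ⟶  IM  (L0)  txn=∅  M[L0]=0
step 14: P1: store L3 := 25  ⟶  IM  (L3)  txn=BusRdX+Flush  M[L3]=93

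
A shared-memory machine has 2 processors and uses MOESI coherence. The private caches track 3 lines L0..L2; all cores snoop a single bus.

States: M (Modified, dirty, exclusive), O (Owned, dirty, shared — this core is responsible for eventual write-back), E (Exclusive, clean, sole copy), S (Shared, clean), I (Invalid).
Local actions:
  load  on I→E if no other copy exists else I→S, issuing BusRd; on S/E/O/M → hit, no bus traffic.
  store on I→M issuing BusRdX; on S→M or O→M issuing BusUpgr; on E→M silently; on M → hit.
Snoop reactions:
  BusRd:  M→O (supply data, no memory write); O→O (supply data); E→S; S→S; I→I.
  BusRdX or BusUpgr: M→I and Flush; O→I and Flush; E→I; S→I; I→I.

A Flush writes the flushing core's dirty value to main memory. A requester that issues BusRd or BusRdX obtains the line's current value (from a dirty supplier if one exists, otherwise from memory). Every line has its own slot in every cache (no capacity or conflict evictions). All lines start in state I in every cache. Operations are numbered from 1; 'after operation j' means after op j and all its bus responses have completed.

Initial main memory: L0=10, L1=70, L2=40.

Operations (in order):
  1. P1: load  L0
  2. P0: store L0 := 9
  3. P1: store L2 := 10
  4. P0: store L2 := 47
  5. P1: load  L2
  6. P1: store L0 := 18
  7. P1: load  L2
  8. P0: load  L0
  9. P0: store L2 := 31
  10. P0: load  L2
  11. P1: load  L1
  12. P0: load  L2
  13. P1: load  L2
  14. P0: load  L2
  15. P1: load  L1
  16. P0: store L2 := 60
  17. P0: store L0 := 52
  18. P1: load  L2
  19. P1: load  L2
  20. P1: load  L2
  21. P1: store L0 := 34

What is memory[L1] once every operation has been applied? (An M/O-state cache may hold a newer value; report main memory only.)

memory[L1] = 70

step 1: P1: load  L0  ⟶  IE  (L0)  txn=BusRd  M[L0]=10
step 2: P0: store L0 := 9  ⟶  MI  (L0)  txn=BusRdX  M[L0]=10
step 3: P1: store L2 := 10  ⟶  IM  (L2)  txn=BusRdX  M[L2]=40
step 4: P0: store L2 := 47  ⟶  MI  (L2)  txn=BusRdX+Flush  M[L2]=10
step 5: P1: load  L2  ⟶  OS  (L2)  txn=BusRd  M[L2]=10
step 6: P1: store L0 := 18  ⟶  IM  (L0)  txn=BusRdX+Flush  M[L0]=9
step 7: P1: load  L2  ⟶  OS  (L2)  txn=∅  M[L2]=10
step 8: P0: load  L0  ⟶  SO  (L0)  txn=BusRd  M[L0]=9
step 9: P0: store L2 := 31  ⟶  MI  (L2)  txn=BusUpgr  M[L2]=10
step 10: P0: load  L2  ⟶  MI  (L2)  txn=∅  M[L2]=10
step 11: P1: load  L1  ⟶  IE  (L1)  txn=BusRd  M[L1]=70
step 12: P0: load  L2  ⟶  MI  (L2)  txn=∅  M[L2]=10
step 13: P1: load  L2  ⟶  OS  (L2)  txn=BusRd  M[L2]=10
step 14: P0: load  L2  ⟶  OS  (L2)  txn=∅  M[L2]=10
step 15: P1: load  L1  ⟶  IE  (L1)  txn=∅  M[L1]=70
step 16: P0: store L2 := 60  ⟶  MI  (L2)  txn=BusUpgr  M[L2]=10
step 17: P0: store L0 := 52  ⟶  MI  (L0)  txn=BusUpgr+Flush  M[L0]=18
step 18: P1: load  L2  ⟶  OS  (L2)  txn=BusRd  M[L2]=10
step 19: P1: load  L2  ⟶  OS  (L2)  txn=∅  M[L2]=10
step 20: P1: load  L2  ⟶  OS  (L2)  txn=∅  M[L2]=10
step 21: P1: store L0 := 34  ⟶  IM  (L0)  txn=BusRdX+Flush  M[L0]=52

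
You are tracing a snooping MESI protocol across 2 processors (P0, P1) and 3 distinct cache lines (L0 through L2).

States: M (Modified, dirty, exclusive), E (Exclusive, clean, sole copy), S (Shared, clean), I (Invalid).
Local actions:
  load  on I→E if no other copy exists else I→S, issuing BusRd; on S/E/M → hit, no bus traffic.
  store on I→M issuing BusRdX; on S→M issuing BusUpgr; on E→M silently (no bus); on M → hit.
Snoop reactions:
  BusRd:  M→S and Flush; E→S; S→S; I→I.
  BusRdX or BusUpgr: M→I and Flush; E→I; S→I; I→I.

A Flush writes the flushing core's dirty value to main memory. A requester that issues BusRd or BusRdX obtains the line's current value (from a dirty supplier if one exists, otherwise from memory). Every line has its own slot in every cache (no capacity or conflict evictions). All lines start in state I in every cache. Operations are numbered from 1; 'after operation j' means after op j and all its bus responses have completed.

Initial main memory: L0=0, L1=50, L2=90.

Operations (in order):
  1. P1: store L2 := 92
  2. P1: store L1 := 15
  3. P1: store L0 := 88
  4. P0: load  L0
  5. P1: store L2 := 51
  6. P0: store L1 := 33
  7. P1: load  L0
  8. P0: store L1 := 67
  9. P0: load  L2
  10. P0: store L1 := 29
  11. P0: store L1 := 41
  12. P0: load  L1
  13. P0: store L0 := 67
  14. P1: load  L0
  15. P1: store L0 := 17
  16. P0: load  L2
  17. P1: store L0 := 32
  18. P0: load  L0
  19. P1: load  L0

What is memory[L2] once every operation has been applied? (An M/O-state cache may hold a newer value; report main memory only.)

1. P1: store L2 := 92  bus=[BusRdX]  L2: P0=I P1=M  mem[L2]=90
2. P1: store L1 := 15  bus=[BusRdX]  L1: P0=I P1=M  mem[L1]=50
3. P1: store L0 := 88  bus=[BusRdX]  L0: P0=I P1=M  mem[L0]=0
4. P0: load  L0  bus=[BusRd,Flush]  L0: P0=S P1=S  mem[L0]=88
5. P1: store L2 := 51  bus=[-]  L2: P0=I P1=M  mem[L2]=90
6. P0: store L1 := 33  bus=[BusRdX,Flush]  L1: P0=M P1=I  mem[L1]=15
7. P1: load  L0  bus=[-]  L0: P0=S P1=S  mem[L0]=88
8. P0: store L1 := 67  bus=[-]  L1: P0=M P1=I  mem[L1]=15
9. P0: load  L2  bus=[BusRd,Flush]  L2: P0=S P1=S  mem[L2]=51
10. P0: store L1 := 29  bus=[-]  L1: P0=M P1=I  mem[L1]=15
11. P0: store L1 := 41  bus=[-]  L1: P0=M P1=I  mem[L1]=15
12. P0: load  L1  bus=[-]  L1: P0=M P1=I  mem[L1]=15
13. P0: store L0 := 67  bus=[BusUpgr]  L0: P0=M P1=I  mem[L0]=88
14. P1: load  L0  bus=[BusRd,Flush]  L0: P0=S P1=S  mem[L0]=67
15. P1: store L0 := 17  bus=[BusUpgr]  L0: P0=I P1=M  mem[L0]=67
16. P0: load  L2  bus=[-]  L2: P0=S P1=S  mem[L2]=51
17. P1: store L0 := 32  bus=[-]  L0: P0=I P1=M  mem[L0]=67
18. P0: load  L0  bus=[BusRd,Flush]  L0: P0=S P1=S  mem[L0]=32
19. P1: load  L0  bus=[-]  L0: P0=S P1=S  mem[L0]=32

memory[L2] = 51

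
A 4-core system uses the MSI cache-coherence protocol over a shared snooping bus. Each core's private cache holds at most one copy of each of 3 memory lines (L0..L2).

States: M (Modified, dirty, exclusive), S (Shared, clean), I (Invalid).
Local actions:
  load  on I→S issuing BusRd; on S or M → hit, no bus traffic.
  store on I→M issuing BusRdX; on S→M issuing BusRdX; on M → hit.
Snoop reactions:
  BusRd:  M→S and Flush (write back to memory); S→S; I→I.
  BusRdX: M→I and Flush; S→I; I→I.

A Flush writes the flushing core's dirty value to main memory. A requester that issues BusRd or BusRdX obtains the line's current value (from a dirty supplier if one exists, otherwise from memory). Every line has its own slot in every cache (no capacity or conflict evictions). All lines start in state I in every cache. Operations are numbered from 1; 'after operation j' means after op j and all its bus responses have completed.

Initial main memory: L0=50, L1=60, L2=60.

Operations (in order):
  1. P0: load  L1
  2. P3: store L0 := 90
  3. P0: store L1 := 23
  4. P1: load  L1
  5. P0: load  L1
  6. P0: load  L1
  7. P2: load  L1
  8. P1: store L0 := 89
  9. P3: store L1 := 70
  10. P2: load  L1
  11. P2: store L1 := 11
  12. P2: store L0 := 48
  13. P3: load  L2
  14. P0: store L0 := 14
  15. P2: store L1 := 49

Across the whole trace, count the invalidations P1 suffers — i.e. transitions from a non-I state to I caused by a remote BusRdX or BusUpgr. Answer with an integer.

invalidations = 2

step 1: P0: load  L1  ⟶  SIII  (L1)  txn=BusRd  M[L1]=60
step 2: P3: store L0 := 90  ⟶  IIIM  (L0)  txn=BusRdX  M[L0]=50
step 3: P0: store L1 := 23  ⟶  MIII  (L1)  txn=BusRdX  M[L1]=60
step 4: P1: load  L1  ⟶  SSII  (L1)  txn=BusRd+Flush  M[L1]=23
step 5: P0: load  L1  ⟶  SSII  (L1)  txn=∅  M[L1]=23
step 6: P0: load  L1  ⟶  SSII  (L1)  txn=∅  M[L1]=23
step 7: P2: load  L1  ⟶  SSSI  (L1)  txn=BusRd  M[L1]=23
step 8: P1: store L0 := 89  ⟶  IMII  (L0)  txn=BusRdX+Flush  M[L0]=90
step 9: P3: store L1 := 70  ⟶  IIIM  (L1)  txn=BusRdX  M[L1]=23
step 10: P2: load  L1  ⟶  IISS  (L1)  txn=BusRd+Flush  M[L1]=70
step 11: P2: store L1 := 11  ⟶  IIMI  (L1)  txn=BusRdX  M[L1]=70
step 12: P2: store L0 := 48  ⟶  IIMI  (L0)  txn=BusRdX+Flush  M[L0]=89
step 13: P3: load  L2  ⟶  IIIS  (L2)  txn=BusRd  M[L2]=60
step 14: P0: store L0 := 14  ⟶  MIII  (L0)  txn=BusRdX+Flush  M[L0]=48
step 15: P2: store L1 := 49  ⟶  IIMI  (L1)  txn=∅  M[L1]=70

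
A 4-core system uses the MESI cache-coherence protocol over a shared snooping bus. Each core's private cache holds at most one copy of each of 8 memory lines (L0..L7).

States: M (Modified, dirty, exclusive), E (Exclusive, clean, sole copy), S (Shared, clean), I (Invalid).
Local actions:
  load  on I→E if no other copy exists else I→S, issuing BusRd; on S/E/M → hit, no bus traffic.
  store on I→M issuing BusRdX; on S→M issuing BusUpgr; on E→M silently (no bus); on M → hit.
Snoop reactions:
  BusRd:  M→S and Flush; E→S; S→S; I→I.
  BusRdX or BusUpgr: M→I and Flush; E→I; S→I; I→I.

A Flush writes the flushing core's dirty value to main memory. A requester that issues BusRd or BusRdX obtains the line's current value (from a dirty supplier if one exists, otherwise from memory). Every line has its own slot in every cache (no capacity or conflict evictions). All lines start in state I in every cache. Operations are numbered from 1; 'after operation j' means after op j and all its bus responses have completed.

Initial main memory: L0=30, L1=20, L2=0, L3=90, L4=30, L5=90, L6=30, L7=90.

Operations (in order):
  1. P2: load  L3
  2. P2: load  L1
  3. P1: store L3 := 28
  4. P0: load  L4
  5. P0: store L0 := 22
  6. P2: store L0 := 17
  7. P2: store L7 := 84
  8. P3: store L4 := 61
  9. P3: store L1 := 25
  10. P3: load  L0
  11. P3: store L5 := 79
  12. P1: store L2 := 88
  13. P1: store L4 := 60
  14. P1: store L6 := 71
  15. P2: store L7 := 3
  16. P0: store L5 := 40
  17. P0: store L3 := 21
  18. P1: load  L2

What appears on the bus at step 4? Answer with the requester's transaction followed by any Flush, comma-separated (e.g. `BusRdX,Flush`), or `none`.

bus = BusRd

step 1: P2: load  L3  ⟶  IIEI  (L3)  txn=BusRd  M[L3]=90
step 2: P2: load  L1  ⟶  IIEI  (L1)  txn=BusRd  M[L1]=20
step 3: P1: store L3 := 28  ⟶  IMII  (L3)  txn=BusRdX  M[L3]=90
step 4: P0: load  L4  ⟶  EIII  (L4)  txn=BusRd  M[L4]=30
step 5: P0: store L0 := 22  ⟶  MIII  (L0)  txn=BusRdX  M[L0]=30
step 6: P2: store L0 := 17  ⟶  IIMI  (L0)  txn=BusRdX+Flush  M[L0]=22
step 7: P2: store L7 := 84  ⟶  IIMI  (L7)  txn=BusRdX  M[L7]=90
step 8: P3: store L4 := 61  ⟶  IIIM  (L4)  txn=BusRdX  M[L4]=30
step 9: P3: store L1 := 25  ⟶  IIIM  (L1)  txn=BusRdX  M[L1]=20
step 10: P3: load  L0  ⟶  IISS  (L0)  txn=BusRd+Flush  M[L0]=17
step 11: P3: store L5 := 79  ⟶  IIIM  (L5)  txn=BusRdX  M[L5]=90
step 12: P1: store L2 := 88  ⟶  IMII  (L2)  txn=BusRdX  M[L2]=0
step 13: P1: store L4 := 60  ⟶  IMII  (L4)  txn=BusRdX+Flush  M[L4]=61
step 14: P1: store L6 := 71  ⟶  IMII  (L6)  txn=BusRdX  M[L6]=30
step 15: P2: store L7 := 3  ⟶  IIMI  (L7)  txn=∅  M[L7]=90
step 16: P0: store L5 := 40  ⟶  MIII  (L5)  txn=BusRdX+Flush  M[L5]=79
step 17: P0: store L3 := 21  ⟶  MIII  (L3)  txn=BusRdX+Flush  M[L3]=28
step 18: P1: load  L2  ⟶  IMII  (L2)  txn=∅  M[L2]=0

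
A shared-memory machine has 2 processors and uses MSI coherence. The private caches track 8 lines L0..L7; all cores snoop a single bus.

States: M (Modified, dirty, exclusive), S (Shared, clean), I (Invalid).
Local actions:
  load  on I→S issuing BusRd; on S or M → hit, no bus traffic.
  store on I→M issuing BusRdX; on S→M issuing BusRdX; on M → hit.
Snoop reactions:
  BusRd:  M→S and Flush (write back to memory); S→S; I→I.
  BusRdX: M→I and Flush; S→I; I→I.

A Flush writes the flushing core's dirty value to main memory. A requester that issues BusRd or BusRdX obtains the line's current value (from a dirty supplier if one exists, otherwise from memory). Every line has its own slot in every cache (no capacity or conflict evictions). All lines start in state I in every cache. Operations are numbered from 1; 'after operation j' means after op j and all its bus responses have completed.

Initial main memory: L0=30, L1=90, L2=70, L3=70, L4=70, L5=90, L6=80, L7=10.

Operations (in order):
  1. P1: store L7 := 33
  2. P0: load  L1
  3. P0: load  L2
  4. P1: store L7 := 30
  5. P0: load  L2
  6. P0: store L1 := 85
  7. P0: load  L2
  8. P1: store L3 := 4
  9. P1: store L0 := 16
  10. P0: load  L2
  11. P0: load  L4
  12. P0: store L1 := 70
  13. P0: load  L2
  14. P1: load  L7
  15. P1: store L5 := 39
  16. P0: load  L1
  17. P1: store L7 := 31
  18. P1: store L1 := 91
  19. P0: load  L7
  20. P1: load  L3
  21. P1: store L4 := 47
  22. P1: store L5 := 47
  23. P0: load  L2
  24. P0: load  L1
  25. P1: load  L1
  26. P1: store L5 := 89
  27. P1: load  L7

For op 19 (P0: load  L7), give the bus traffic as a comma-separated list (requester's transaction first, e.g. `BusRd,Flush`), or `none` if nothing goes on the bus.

bus = BusRd,Flush

step 1: P1: store L7 := 33  ⟶  IM  (L7)  txn=BusRdX  M[L7]=10
step 2: P0: load  L1  ⟶  SI  (L1)  txn=BusRd  M[L1]=90
step 3: P0: load  L2  ⟶  SI  (L2)  txn=BusRd  M[L2]=70
step 4: P1: store L7 := 30  ⟶  IM  (L7)  txn=∅  M[L7]=10
step 5: P0: load  L2  ⟶  SI  (L2)  txn=∅  M[L2]=70
step 6: P0: store L1 := 85  ⟶  MI  (L1)  txn=BusRdX  M[L1]=90
step 7: P0: load  L2  ⟶  SI  (L2)  txn=∅  M[L2]=70
step 8: P1: store L3 := 4  ⟶  IM  (L3)  txn=BusRdX  M[L3]=70
step 9: P1: store L0 := 16  ⟶  IM  (L0)  txn=BusRdX  M[L0]=30
step 10: P0: load  L2  ⟶  SI  (L2)  txn=∅  M[L2]=70
step 11: P0: load  L4  ⟶  SI  (L4)  txn=BusRd  M[L4]=70
step 12: P0: store L1 := 70  ⟶  MI  (L1)  txn=∅  M[L1]=90
step 13: P0: load  L2  ⟶  SI  (L2)  txn=∅  M[L2]=70
step 14: P1: load  L7  ⟶  IM  (L7)  txn=∅  M[L7]=10
step 15: P1: store L5 := 39  ⟶  IM  (L5)  txn=BusRdX  M[L5]=90
step 16: P0: load  L1  ⟶  MI  (L1)  txn=∅  M[L1]=90
step 17: P1: store L7 := 31  ⟶  IM  (L7)  txn=∅  M[L7]=10
step 18: P1: store L1 := 91  ⟶  IM  (L1)  txn=BusRdX+Flush  M[L1]=70
step 19: P0: load  L7  ⟶  SS  (L7)  txn=BusRd+Flush  M[L7]=31
step 20: P1: load  L3  ⟶  IM  (L3)  txn=∅  M[L3]=70
step 21: P1: store L4 := 47  ⟶  IM  (L4)  txn=BusRdX  M[L4]=70
step 22: P1: store L5 := 47  ⟶  IM  (L5)  txn=∅  M[L5]=90
step 23: P0: load  L2  ⟶  SI  (L2)  txn=∅  M[L2]=70
step 24: P0: load  L1  ⟶  SS  (L1)  txn=BusRd+Flush  M[L1]=91
step 25: P1: load  L1  ⟶  SS  (L1)  txn=∅  M[L1]=91
step 26: P1: store L5 := 89  ⟶  IM  (L5)  txn=∅  M[L5]=90
step 27: P1: load  L7  ⟶  SS  (L7)  txn=∅  M[L7]=31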